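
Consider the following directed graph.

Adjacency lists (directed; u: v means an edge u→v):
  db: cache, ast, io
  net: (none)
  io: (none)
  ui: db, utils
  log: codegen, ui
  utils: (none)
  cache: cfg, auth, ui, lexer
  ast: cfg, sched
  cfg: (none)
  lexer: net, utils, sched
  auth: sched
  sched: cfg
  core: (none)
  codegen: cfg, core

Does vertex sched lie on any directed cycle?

sched lies on a cycle iff there is a path from sched back to itself.
Exploring from sched, it never reaches itself; equivalently, its strongly connected component is a singleton.

No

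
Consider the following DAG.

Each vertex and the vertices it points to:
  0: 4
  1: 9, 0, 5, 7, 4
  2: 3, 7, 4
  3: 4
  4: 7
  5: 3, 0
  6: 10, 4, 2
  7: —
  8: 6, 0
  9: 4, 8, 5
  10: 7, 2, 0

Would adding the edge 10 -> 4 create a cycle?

No

Adding 10→4 creates a cycle iff 4 can already reach 10.
Explore from 4: no path reaches 10. The graph stays acyclic.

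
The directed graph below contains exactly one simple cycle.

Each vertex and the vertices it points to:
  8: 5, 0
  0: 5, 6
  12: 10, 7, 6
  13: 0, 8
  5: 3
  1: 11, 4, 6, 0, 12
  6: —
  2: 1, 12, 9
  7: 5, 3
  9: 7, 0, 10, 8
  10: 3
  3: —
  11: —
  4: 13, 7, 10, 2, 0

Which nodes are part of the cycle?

1, 2, 4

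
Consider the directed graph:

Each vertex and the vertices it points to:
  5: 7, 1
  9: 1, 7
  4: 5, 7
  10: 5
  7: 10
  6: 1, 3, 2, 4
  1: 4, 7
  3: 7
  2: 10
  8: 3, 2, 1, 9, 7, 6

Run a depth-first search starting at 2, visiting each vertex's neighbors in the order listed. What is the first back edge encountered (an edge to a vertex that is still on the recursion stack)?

7->10

DFS from 2 (visiting each vertex's neighbors in the order listed); mark gray on enter, black on exit:
2 gray
  10 gray
    5 gray
      7 gray
        7→10: 10 is gray → back edge
First back edge: 7 → 10.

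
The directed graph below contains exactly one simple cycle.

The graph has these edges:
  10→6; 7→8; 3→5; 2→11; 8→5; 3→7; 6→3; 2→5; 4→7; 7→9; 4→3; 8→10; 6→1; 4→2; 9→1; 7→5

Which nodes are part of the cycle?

3, 6, 7, 8, 10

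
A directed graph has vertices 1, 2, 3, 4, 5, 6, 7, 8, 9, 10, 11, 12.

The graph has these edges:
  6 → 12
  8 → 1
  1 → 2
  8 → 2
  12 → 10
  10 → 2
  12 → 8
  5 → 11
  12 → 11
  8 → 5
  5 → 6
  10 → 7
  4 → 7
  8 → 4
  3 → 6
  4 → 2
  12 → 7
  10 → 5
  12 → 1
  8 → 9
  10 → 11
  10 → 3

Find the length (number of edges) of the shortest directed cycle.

For each vertex v, BFS finds the shortest path from v back to v.
The shortest such closed walk is 12 → 8 → 5 → 6 → 12, length 4.

4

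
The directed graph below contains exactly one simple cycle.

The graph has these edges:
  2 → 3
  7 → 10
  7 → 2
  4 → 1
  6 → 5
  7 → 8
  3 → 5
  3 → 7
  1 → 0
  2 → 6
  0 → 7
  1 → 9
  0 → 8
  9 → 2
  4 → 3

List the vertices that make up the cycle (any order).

2, 3, 7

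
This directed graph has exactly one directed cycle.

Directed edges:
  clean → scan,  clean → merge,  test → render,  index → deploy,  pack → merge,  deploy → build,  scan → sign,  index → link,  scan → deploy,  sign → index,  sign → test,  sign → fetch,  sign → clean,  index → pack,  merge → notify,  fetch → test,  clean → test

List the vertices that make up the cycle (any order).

DFS with gray/black marking from clean:
clean gray
  merge gray
    notify gray
    notify black
  merge black
  test gray
    render gray
    render black
  test black
  scan gray
    deploy gray
      build gray
      build black
    deploy black
    sign gray
      sign→clean: clean is gray → back edge
Back edge closes the cycle clean → scan → sign → clean; its vertices are {scan, sign, clean}.

scan, sign, clean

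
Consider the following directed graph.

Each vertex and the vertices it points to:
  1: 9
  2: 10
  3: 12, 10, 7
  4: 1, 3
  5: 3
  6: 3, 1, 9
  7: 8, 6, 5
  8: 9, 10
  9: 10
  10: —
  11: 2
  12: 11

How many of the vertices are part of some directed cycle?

A vertex is on a directed cycle iff it belongs to a strongly connected component of size ≥ 2 (or has a self-loop).
The vertices on cycles are {3, 5, 6, 7} — 4 in total.

4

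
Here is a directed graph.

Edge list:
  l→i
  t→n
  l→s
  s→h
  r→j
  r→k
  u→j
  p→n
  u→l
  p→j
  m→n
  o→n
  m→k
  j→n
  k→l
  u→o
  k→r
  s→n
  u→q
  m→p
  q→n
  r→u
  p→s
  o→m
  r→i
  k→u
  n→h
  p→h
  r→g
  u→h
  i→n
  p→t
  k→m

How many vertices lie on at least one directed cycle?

A vertex is on a directed cycle iff it belongs to a strongly connected component of size ≥ 2 (or has a self-loop).
The vertices on cycles are {k, m, o, r, u} — 5 in total.

5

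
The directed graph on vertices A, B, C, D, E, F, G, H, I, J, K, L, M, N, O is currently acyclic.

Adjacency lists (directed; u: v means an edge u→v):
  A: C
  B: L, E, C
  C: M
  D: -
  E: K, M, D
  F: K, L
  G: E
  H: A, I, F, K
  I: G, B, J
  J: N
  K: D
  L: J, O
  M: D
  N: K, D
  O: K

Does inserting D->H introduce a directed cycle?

Yes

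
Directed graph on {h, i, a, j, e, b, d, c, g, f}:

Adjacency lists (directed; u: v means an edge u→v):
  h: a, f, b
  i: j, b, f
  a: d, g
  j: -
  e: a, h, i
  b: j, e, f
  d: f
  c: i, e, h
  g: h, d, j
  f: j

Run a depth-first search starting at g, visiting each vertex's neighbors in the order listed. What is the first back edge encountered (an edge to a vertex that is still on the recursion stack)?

a->g

DFS from g (visiting each vertex's neighbors in the order listed); mark gray on enter, black on exit:
g gray
  h gray
    a gray
      d gray
        f gray
          j gray
          j black
        f black
      d black
      a→g: g is gray → back edge
First back edge: a → g.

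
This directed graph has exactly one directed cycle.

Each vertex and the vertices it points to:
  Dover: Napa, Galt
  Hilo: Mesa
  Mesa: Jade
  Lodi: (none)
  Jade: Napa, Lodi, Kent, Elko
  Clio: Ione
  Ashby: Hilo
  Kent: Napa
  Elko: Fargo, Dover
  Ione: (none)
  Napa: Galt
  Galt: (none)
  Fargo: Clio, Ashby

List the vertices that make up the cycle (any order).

Elko, Hilo, Jade, Mesa, Ashby, Fargo

DFS with gray/black marking from Jade:
Jade gray
  Napa gray
    Galt gray
    Galt black
  Napa black
  Lodi gray
  Lodi black
  Kent gray
    Kent→Napa: Napa black — skip
  Kent black
  Elko gray
    Fargo gray
      Clio gray
        Ione gray
        Ione black
      Clio black
      Ashby gray
        Hilo gray
          Mesa gray
            Mesa→Jade: Jade is gray → back edge
Back edge closes the cycle Jade → Elko → Fargo → Ashby → Hilo → Mesa → Jade; its vertices are {Elko, Hilo, Jade, Mesa, Ashby, Fargo}.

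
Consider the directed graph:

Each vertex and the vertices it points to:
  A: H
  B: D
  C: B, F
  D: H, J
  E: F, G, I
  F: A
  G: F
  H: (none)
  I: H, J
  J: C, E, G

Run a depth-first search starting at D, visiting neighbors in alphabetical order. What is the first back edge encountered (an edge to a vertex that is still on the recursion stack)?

B→D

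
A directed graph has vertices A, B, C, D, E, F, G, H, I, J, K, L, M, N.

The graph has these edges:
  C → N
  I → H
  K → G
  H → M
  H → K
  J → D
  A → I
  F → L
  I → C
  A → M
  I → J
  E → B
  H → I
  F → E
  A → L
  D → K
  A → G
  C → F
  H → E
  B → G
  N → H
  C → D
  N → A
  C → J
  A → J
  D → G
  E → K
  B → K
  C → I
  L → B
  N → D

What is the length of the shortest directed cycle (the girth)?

For each vertex v, BFS finds the shortest path from v back to v.
The shortest such closed walk is I → C → I, length 2.

2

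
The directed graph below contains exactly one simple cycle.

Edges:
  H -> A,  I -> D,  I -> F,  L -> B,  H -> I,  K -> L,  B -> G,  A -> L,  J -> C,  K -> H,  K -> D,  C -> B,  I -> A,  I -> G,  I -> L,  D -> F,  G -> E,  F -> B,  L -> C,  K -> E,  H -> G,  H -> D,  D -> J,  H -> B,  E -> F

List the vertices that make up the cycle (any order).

DFS with gray/black marking from G:
G gray
  E gray
    F gray
      B gray
        B→G: G is gray → back edge
Back edge closes the cycle G → E → F → B → G; its vertices are {B, E, F, G}.

B, E, F, G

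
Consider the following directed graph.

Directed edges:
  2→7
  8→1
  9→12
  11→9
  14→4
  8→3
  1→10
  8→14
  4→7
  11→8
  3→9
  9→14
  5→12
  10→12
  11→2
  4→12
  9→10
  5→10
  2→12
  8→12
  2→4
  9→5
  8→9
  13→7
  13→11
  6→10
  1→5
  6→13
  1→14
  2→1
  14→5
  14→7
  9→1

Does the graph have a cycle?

No

DFS with white/gray/black marking, starting from 11:
11 gray
  2 gray
    12 gray
    12 black
    1 gray
      14 gray
        7 gray
        7 black
        4 gray
          4→7: 7 black — skip
          4→12: 12 black — skip
        4 black
        5 gray
          5→12: 12 black — skip
          10 gray
            10→12: 12 black — skip
          10 black
        5 black
      14 black
      1→10: 10 black — skip
      1→5: 5 black — skip
    1 black
    2→7: 7 black — skip
    2→4: 4 black — skip
  2 black
  9 gray
    9→1: 1 black — skip
    9→5: 5 black — skip
    9→12: 12 black — skip
    9→10: 10 black — skip
    9→14: 14 black — skip
  9 black
  8 gray
    8→14: 14 black — skip
    8→12: 12 black — skip
    8→1: 1 black — skip
    8→9: 9 black — skip
    3 gray
      3→9: 9 black — skip
    3 black
  8 black
11 black
13 gray
  13→7: 7 black — skip
  13→11: 11 black — skip
13 black
6 gray
  6→13: 13 black — skip
  6→10: 10 black — skip
6 black
Every edge goes to a white or black vertex — no back edge, so the graph is acyclic.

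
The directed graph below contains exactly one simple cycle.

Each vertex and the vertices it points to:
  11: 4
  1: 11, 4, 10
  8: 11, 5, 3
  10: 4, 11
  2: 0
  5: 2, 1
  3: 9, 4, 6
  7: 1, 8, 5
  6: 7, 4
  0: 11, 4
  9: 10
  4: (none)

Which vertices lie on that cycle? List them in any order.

3, 6, 7, 8

DFS with gray/black marking from 7:
7 gray
  1 gray
    11 gray
      4 gray
      4 black
    11 black
    1→4: 4 black — skip
    10 gray
      10→4: 4 black — skip
      10→11: 11 black — skip
    10 black
  1 black
  8 gray
    8→11: 11 black — skip
    5 gray
      2 gray
        0 gray
          0→11: 11 black — skip
          0→4: 4 black — skip
        0 black
      2 black
      5→1: 1 black — skip
    5 black
    3 gray
      9 gray
        9→10: 10 black — skip
      9 black
      3→4: 4 black — skip
      6 gray
        6→7: 7 is gray → back edge
Back edge closes the cycle 7 → 8 → 3 → 6 → 7; its vertices are {3, 6, 7, 8}.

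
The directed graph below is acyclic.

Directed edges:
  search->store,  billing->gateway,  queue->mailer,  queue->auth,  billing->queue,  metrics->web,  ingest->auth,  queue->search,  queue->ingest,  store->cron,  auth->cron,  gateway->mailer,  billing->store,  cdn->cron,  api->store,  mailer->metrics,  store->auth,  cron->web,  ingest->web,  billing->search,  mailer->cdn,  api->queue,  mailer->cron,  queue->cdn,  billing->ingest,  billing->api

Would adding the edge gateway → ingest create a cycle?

No

Adding gateway→ingest creates a cycle iff ingest can already reach gateway.
Explore from ingest: no path reaches gateway. The graph stays acyclic.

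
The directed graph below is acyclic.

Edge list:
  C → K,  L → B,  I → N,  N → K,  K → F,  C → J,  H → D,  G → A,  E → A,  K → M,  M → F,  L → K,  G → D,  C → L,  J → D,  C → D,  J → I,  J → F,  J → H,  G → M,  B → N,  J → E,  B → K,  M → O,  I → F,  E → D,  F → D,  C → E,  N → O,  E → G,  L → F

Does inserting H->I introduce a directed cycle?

No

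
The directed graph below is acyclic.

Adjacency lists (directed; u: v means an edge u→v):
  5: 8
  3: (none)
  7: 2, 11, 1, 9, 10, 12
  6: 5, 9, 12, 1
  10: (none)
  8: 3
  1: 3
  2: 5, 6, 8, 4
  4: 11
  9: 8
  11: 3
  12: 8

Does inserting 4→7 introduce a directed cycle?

Adding 4→7 creates a cycle iff 7 can already reach 4.
Path from 7: 7 → 2 → 4.
So 7 → … → 4 → 7 is a cycle.

Yes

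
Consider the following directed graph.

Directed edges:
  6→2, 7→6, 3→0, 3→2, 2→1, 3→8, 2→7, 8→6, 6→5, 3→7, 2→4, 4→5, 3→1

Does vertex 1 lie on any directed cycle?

No

1 lies on a cycle iff there is a path from 1 back to itself.
Exploring from 1, it never reaches itself; equivalently, its strongly connected component is a singleton.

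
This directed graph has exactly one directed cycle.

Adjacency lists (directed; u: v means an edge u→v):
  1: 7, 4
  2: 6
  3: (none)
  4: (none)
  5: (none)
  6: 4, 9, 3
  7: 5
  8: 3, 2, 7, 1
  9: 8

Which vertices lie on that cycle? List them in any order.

2, 6, 8, 9

DFS with gray/black marking from 8:
8 gray
  3 gray
  3 black
  2 gray
    6 gray
      4 gray
      4 black
      9 gray
        9→8: 8 is gray → back edge
Back edge closes the cycle 8 → 2 → 6 → 9 → 8; its vertices are {2, 6, 8, 9}.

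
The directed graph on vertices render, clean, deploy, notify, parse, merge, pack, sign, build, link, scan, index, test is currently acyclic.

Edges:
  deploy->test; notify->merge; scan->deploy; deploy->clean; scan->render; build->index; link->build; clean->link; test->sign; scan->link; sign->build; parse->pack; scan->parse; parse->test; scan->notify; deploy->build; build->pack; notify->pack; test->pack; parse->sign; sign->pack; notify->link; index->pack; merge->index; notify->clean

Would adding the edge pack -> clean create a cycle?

Adding pack→clean creates a cycle iff clean can already reach pack.
Path from clean: clean → link → build → pack.
So clean → … → pack → clean is a cycle.

Yes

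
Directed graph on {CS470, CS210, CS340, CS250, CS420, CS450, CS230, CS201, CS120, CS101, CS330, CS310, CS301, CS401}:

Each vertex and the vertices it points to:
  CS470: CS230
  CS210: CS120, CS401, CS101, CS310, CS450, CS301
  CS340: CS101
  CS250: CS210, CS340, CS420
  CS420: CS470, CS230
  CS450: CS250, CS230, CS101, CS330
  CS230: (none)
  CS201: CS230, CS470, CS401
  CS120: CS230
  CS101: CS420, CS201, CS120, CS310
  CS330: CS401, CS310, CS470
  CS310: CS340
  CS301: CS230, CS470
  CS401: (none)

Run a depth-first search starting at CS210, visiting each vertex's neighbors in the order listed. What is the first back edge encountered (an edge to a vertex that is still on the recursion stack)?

DFS from CS210 (visiting each vertex's neighbors in the order listed); mark gray on enter, black on exit:
CS210 gray
  CS120 gray
    CS230 gray
    CS230 black
  CS120 black
  CS401 gray
  CS401 black
  CS101 gray
    CS420 gray
      CS470 gray
        CS470→CS230: CS230 black — skip
      CS470 black
      CS420→CS230: CS230 black — skip
    CS420 black
    CS201 gray
      CS201→CS230: CS230 black — skip
      CS201→CS470: CS470 black — skip
      CS201→CS401: CS401 black — skip
    CS201 black
    CS101→CS120: CS120 black — skip
    CS310 gray
      CS340 gray
        CS340→CS101: CS101 is gray → back edge
First back edge: CS340 → CS101.

CS340→CS101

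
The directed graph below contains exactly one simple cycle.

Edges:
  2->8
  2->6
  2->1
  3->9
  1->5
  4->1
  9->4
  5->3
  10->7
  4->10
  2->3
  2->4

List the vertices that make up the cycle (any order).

1, 3, 4, 5, 9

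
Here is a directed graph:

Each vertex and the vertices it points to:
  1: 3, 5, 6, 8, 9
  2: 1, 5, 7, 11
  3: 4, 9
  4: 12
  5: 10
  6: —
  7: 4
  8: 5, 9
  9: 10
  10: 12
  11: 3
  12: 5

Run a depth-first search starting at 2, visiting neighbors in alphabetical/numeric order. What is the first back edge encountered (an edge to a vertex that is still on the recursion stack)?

10->12

DFS from 2 (visiting neighbors in alphabetical/numeric order); mark gray on enter, black on exit:
2 gray
  1 gray
    3 gray
      4 gray
        12 gray
          5 gray
            10 gray
              10→12: 12 is gray → back edge
First back edge: 10 → 12.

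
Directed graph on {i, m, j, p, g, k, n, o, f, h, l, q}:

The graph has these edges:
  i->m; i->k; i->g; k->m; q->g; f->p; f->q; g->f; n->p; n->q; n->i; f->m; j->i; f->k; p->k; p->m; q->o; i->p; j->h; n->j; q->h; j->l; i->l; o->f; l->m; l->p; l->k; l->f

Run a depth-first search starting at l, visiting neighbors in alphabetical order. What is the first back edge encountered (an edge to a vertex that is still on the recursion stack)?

DFS from l (visiting neighbors in alphabetical order); mark gray on enter, black on exit:
l gray
  f gray
    k gray
      m gray
      m black
    k black
    f→m: m black — skip
    p gray
      p→k: k black — skip
      p→m: m black — skip
    p black
    q gray
      g gray
        g→f: f is gray → back edge
First back edge: g → f.

g->f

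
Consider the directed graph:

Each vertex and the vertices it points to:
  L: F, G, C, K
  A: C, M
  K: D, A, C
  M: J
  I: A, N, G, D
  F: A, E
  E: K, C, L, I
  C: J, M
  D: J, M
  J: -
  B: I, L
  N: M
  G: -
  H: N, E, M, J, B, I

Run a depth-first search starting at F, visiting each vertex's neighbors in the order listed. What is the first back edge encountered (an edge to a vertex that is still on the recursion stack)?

DFS from F (visiting each vertex's neighbors in the order listed); mark gray on enter, black on exit:
F gray
  A gray
    C gray
      J gray
      J black
      M gray
        M→J: J black — skip
      M black
    C black
    A→M: M black — skip
  A black
  E gray
    K gray
      D gray
        D→J: J black — skip
        D→M: M black — skip
      D black
      K→A: A black — skip
      K→C: C black — skip
    K black
    E→C: C black — skip
    L gray
      L→F: F is gray → back edge
First back edge: L → F.

L→F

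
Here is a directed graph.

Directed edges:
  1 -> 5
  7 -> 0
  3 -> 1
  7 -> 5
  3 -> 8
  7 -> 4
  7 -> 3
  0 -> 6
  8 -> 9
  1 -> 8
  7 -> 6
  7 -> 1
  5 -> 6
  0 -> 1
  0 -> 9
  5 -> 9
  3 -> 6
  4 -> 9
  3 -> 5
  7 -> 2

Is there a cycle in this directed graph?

DFS with white/gray/black marking, starting from 0:
0 gray
  6 gray
  6 black
  1 gray
    8 gray
      9 gray
      9 black
    8 black
    5 gray
      5→9: 9 black — skip
      5→6: 6 black — skip
    5 black
  1 black
  0→9: 9 black — skip
0 black
2 gray
2 black
3 gray
  3→1: 1 black — skip
  3→5: 5 black — skip
  3→8: 8 black — skip
  3→6: 6 black — skip
3 black
4 gray
  4→9: 9 black — skip
4 black
7 gray
  7→1: 1 black — skip
  7→2: 2 black — skip
  7→3: 3 black — skip
  7→0: 0 black — skip
  7→6: 6 black — skip
  7→4: 4 black — skip
  7→5: 5 black — skip
7 black
Every edge goes to a white or black vertex — no back edge, so the graph is acyclic.

No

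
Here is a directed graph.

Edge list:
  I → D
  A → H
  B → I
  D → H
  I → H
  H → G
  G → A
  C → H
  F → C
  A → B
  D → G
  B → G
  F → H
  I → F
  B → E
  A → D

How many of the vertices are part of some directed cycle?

8

A vertex is on a directed cycle iff it belongs to a strongly connected component of size ≥ 2 (or has a self-loop).
The vertices on cycles are {A, B, C, D, F, G, H, I} — 8 in total.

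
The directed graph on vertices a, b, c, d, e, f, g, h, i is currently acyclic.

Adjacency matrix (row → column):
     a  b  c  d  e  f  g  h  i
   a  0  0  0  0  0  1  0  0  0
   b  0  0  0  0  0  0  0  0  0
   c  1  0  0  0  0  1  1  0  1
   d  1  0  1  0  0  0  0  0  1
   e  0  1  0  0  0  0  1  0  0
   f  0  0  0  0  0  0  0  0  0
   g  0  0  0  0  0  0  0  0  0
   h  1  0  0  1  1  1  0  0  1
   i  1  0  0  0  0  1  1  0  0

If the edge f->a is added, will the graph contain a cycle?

Adding f→a creates a cycle iff a can already reach f.
Path from a: a → f.
So a → … → f → a is a cycle.

Yes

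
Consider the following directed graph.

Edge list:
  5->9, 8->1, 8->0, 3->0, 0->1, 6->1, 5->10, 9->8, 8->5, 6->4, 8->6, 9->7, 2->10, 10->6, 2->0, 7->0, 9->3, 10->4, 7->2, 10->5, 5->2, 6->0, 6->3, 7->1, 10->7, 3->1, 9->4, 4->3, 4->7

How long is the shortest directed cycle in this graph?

2

For each vertex v, BFS finds the shortest path from v back to v.
The shortest such closed walk is 5 → 10 → 5, length 2.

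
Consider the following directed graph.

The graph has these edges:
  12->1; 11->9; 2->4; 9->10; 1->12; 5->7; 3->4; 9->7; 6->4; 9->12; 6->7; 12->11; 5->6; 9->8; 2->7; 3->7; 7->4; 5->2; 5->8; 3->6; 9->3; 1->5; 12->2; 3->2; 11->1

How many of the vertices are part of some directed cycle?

A vertex is on a directed cycle iff it belongs to a strongly connected component of size ≥ 2 (or has a self-loop).
The vertices on cycles are {1, 9, 11, 12} — 4 in total.

4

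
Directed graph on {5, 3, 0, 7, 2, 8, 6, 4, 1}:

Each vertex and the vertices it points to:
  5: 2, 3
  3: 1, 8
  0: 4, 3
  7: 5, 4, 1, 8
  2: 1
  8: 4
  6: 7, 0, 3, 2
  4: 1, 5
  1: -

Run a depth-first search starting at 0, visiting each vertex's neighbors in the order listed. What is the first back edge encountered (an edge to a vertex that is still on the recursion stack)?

8->4

DFS from 0 (visiting each vertex's neighbors in the order listed); mark gray on enter, black on exit:
0 gray
  4 gray
    1 gray
    1 black
    5 gray
      2 gray
        2→1: 1 black — skip
      2 black
      3 gray
        3→1: 1 black — skip
        8 gray
          8→4: 4 is gray → back edge
First back edge: 8 → 4.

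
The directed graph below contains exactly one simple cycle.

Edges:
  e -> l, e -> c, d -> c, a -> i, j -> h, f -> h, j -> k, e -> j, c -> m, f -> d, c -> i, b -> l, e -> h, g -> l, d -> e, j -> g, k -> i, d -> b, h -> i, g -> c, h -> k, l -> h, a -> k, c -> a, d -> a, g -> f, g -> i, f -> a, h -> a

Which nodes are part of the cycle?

d, e, f, g, j

DFS with gray/black marking from d:
d gray
  e gray
    c gray
      i gray
      i black
      m gray
      m black
      a gray
        k gray
          k→i: i black — skip
        k black
        a→i: i black — skip
      a black
    c black
    h gray
      h→i: i black — skip
      h→k: k black — skip
      h→a: a black — skip
    h black
    j gray
      j→h: h black — skip
      j→k: k black — skip
      g gray
        l gray
          l→h: h black — skip
        l black
        g→c: c black — skip
        g→i: i black — skip
        f gray
          f→d: d is gray → back edge
Back edge closes the cycle d → e → j → g → f → d; its vertices are {d, e, f, g, j}.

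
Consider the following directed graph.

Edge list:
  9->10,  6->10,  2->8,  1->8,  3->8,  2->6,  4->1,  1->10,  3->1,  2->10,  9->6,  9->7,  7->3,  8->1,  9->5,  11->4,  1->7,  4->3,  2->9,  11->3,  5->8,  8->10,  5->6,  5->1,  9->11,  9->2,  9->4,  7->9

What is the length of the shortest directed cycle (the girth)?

For each vertex v, BFS finds the shortest path from v back to v.
The shortest such closed walk is 9 → 2 → 9, length 2.

2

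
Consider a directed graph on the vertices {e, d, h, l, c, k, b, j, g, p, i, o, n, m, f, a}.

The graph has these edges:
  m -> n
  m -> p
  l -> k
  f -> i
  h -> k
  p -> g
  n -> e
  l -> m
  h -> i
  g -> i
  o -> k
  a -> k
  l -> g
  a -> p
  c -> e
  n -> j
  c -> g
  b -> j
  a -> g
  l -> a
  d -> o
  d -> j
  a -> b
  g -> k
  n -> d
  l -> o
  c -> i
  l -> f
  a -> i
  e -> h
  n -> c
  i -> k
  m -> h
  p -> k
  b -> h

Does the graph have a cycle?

DFS with white/gray/black marking, starting from h:
h gray
  i gray
    k gray
    k black
  i black
  h→k: k black — skip
h black
e gray
  e→h: h black — skip
e black
d gray
  o gray
    o→k: k black — skip
  o black
  j gray
  j black
d black
l gray
  m gray
    n gray
      c gray
        c→i: i black — skip
        c→e: e black — skip
        g gray
          g→k: k black — skip
          g→i: i black — skip
        g black
      c black
      n→j: j black — skip
      n→e: e black — skip
      n→d: d black — skip
    n black
    p gray
      p→k: k black — skip
      p→g: g black — skip
    p black
    m→h: h black — skip
  m black
  l→o: o black — skip
  f gray
    f→i: i black — skip
  f black
  l→k: k black — skip
  a gray
    a→p: p black — skip
    a→g: g black — skip
    a→i: i black — skip
    a→k: k black — skip
    b gray
      b→j: j black — skip
      b→h: h black — skip
    b black
  a black
  l→g: g black — skip
l black
Every edge goes to a white or black vertex — no back edge, so the graph is acyclic.

No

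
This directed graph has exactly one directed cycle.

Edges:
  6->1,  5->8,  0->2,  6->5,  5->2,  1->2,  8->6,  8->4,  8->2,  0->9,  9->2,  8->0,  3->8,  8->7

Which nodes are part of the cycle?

5, 6, 8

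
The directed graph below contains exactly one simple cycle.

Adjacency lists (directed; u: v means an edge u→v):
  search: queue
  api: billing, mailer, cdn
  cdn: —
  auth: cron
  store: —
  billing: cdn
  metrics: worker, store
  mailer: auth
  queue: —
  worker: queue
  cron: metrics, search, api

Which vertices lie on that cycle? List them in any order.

DFS with gray/black marking from cron:
cron gray
  metrics gray
    worker gray
      queue gray
      queue black
    worker black
    store gray
    store black
  metrics black
  search gray
    search→queue: queue black — skip
  search black
  api gray
    billing gray
      cdn gray
      cdn black
    billing black
    mailer gray
      auth gray
        auth→cron: cron is gray → back edge
Back edge closes the cycle cron → api → mailer → auth → cron; its vertices are {api, auth, cron, mailer}.

api, auth, cron, mailer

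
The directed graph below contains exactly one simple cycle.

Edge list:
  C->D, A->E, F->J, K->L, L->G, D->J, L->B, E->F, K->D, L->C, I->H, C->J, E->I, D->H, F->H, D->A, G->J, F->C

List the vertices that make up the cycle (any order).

A, C, D, E, F

DFS with gray/black marking from D:
D gray
  H gray
  H black
  A gray
    E gray
      F gray
        F→H: H black — skip
        C gray
          J gray
          J black
          C→D: D is gray → back edge
Back edge closes the cycle D → A → E → F → C → D; its vertices are {A, C, D, E, F}.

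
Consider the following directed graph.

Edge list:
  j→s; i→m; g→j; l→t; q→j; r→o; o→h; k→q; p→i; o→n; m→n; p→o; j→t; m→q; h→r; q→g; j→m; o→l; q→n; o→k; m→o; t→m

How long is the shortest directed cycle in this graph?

For each vertex v, BFS finds the shortest path from v back to v.
The shortest such closed walk is o → h → r → o, length 3.

3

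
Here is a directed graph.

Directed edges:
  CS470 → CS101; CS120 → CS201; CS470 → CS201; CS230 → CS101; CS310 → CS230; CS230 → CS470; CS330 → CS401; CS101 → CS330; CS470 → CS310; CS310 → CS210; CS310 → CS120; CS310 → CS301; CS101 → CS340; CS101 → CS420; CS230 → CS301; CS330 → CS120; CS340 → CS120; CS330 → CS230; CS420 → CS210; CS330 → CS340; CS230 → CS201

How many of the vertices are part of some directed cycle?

5

A vertex is on a directed cycle iff it belongs to a strongly connected component of size ≥ 2 (or has a self-loop).
The vertices on cycles are {CS101, CS230, CS310, CS330, CS470} — 5 in total.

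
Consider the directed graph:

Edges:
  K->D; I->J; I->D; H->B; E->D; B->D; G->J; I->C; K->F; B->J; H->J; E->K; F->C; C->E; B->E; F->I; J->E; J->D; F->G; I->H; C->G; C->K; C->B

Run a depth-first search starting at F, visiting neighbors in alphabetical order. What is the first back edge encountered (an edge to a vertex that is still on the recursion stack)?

DFS from F (visiting neighbors in alphabetical order); mark gray on enter, black on exit:
F gray
  C gray
    B gray
      D gray
      D black
      E gray
        E→D: D black — skip
        K gray
          K→D: D black — skip
          K→F: F is gray → back edge
First back edge: K → F.

K→F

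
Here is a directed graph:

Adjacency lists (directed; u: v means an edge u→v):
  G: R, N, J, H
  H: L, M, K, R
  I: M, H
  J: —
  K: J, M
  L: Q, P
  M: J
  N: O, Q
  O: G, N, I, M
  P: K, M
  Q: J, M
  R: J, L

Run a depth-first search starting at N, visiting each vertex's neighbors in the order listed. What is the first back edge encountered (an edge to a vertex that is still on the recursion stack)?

DFS from N (visiting each vertex's neighbors in the order listed); mark gray on enter, black on exit:
N gray
  O gray
    G gray
      R gray
        J gray
        J black
        L gray
          Q gray
            Q→J: J black — skip
            M gray
              M→J: J black — skip
            M black
          Q black
          P gray
            K gray
              K→J: J black — skip
              K→M: M black — skip
            K black
            P→M: M black — skip
          P black
        L black
      R black
      G→N: N is gray → back edge
First back edge: G → N.

G->N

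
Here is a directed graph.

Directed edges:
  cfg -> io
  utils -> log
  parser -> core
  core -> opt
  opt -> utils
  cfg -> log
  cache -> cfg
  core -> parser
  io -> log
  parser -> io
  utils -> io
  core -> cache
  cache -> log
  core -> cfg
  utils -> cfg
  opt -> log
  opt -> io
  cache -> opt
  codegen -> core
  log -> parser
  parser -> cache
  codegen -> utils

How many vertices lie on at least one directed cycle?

8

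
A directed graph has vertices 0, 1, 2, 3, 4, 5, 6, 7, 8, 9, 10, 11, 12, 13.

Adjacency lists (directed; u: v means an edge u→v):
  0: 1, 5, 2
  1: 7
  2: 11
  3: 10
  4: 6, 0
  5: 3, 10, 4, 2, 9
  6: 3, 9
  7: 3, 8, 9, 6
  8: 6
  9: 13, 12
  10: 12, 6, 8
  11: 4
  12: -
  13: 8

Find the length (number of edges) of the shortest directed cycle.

For each vertex v, BFS finds the shortest path from v back to v.
The shortest such closed walk is 0 → 5 → 4 → 0, length 3.

3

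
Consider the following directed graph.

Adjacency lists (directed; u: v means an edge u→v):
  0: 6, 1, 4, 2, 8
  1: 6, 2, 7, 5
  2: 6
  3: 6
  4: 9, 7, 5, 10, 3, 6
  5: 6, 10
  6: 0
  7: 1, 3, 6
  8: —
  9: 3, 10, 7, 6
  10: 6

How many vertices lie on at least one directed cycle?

10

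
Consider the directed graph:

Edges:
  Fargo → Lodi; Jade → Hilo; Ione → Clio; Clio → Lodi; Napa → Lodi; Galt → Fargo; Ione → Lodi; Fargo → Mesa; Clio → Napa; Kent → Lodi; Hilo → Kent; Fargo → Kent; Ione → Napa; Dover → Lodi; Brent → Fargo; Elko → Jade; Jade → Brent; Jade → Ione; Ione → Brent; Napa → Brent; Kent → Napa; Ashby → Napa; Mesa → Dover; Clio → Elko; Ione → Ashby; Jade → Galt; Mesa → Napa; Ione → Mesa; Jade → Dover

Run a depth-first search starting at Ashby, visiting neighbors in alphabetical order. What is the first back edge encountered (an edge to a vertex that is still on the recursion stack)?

Kent->Napa

DFS from Ashby (visiting neighbors in alphabetical order); mark gray on enter, black on exit:
Ashby gray
  Napa gray
    Brent gray
      Fargo gray
        Kent gray
          Lodi gray
          Lodi black
          Kent→Napa: Napa is gray → back edge
First back edge: Kent → Napa.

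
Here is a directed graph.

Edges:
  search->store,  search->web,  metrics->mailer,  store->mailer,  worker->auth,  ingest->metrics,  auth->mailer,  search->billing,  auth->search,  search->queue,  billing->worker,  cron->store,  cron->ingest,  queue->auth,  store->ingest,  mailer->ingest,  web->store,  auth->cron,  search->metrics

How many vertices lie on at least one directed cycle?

8

A vertex is on a directed cycle iff it belongs to a strongly connected component of size ≥ 2 (or has a self-loop).
The vertices on cycles are {auth, queue, ingest, mailer, search, worker, billing, metrics} — 8 in total.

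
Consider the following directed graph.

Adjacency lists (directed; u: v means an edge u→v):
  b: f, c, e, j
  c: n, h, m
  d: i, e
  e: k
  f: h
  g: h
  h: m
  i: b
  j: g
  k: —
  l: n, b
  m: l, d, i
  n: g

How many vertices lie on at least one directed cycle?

A vertex is on a directed cycle iff it belongs to a strongly connected component of size ≥ 2 (or has a self-loop).
The vertices on cycles are {b, c, d, f, g, h, i, j, l, m, n} — 11 in total.

11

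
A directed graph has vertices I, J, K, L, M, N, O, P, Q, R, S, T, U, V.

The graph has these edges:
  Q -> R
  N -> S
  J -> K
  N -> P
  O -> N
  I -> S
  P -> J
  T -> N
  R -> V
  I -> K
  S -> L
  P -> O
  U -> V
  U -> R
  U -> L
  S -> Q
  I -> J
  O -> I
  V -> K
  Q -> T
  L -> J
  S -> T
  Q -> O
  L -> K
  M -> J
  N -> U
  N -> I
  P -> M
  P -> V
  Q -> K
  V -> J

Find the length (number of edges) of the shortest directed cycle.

For each vertex v, BFS finds the shortest path from v back to v.
The shortest such closed walk is N → P → O → N, length 3.

3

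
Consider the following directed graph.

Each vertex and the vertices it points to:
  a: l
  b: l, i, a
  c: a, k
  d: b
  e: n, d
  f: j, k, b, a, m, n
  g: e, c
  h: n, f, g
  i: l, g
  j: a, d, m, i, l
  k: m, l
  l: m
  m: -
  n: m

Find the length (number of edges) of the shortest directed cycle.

5

For each vertex v, BFS finds the shortest path from v back to v.
The shortest such closed walk is g → e → d → b → i → g, length 5.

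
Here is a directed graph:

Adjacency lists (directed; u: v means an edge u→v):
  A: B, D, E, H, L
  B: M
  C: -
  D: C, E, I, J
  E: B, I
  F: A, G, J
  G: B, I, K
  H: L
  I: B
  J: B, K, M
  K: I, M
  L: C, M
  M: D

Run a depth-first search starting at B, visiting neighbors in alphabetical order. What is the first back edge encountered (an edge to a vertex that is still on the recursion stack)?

DFS from B (visiting neighbors in alphabetical order); mark gray on enter, black on exit:
B gray
  M gray
    D gray
      C gray
      C black
      E gray
        E→B: B is gray → back edge
First back edge: E → B.

E→B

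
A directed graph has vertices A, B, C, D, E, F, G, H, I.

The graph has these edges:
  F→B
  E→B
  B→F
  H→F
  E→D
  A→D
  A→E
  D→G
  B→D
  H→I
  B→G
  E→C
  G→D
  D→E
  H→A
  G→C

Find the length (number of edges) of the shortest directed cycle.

For each vertex v, BFS finds the shortest path from v back to v.
The shortest such closed walk is F → B → F, length 2.

2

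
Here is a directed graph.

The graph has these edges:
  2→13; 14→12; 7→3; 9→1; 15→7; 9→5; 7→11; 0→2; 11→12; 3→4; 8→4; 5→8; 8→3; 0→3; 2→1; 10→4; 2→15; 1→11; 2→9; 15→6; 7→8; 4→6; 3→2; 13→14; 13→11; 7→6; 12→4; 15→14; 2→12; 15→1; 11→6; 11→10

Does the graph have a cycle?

Yes

DFS with white/gray/black marking, starting from 4:
4 gray
  6 gray
  6 black
4 black
0 gray
  2 gray
    1 gray
      11 gray
        11→6: 6 black — skip
        12 gray
          12→4: 4 black — skip
        12 black
        10 gray
          10→4: 4 black — skip
        10 black
      11 black
    1 black
    9 gray
      5 gray
        8 gray
          3 gray
            3→2: 2 is gray → back edge
Back edge found, so a cycle exists: 2 → 9 → 5 → 8 → 3 → 2.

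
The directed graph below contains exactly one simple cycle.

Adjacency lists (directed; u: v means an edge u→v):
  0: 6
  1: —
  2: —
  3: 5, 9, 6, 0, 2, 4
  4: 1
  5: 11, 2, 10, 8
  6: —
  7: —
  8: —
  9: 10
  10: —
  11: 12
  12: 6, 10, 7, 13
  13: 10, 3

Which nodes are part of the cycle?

3, 5, 11, 12, 13

DFS with gray/black marking from 3:
3 gray
  5 gray
    11 gray
      12 gray
        6 gray
        6 black
        10 gray
        10 black
        7 gray
        7 black
        13 gray
          13→10: 10 black — skip
          13→3: 3 is gray → back edge
Back edge closes the cycle 3 → 5 → 11 → 12 → 13 → 3; its vertices are {3, 5, 11, 12, 13}.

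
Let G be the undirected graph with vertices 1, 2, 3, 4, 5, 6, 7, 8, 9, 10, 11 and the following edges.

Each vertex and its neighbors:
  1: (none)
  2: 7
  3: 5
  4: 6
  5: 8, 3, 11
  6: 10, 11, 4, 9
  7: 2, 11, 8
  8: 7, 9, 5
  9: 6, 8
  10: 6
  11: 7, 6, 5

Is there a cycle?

DFS, tracking each vertex's parent; an edge to a visited non-parent vertex closes a cycle.
Start from 11:
visit 11 (parent –)
  visit 7 (parent 11)
    visit 2 (parent 7)
      2–7: parent, skip
    7–11: parent, skip
    visit 8 (parent 7)
      8–7: parent, skip
      visit 9 (parent 8)
        visit 6 (parent 9)
          visit 10 (parent 6)
            10–6: parent, skip
          6–11: 11 visited and ≠ parent → cycle
Cycle: 11 – 7 – 8 – 9 – 6 – 11.

Yes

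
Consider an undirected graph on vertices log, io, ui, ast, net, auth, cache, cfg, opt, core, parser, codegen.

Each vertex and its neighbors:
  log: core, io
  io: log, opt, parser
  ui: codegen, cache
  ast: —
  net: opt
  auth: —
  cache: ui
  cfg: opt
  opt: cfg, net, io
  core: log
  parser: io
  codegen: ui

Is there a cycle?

DFS, tracking each vertex's parent; an edge to a visited non-parent vertex closes a cycle.
Start from ui:
visit ui (parent –)
  visit codegen (parent ui)
    codegen–ui: parent, skip
  visit cache (parent ui)
    cache–ui: parent, skip
visit log (parent –)
  visit core (parent log)
    core–log: parent, skip
  visit io (parent log)
    io–log: parent, skip
    visit opt (parent io)
      visit cfg (parent opt)
        cfg–opt: parent, skip
      visit net (parent opt)
        net–opt: parent, skip
      opt–io: parent, skip
    visit parser (parent io)
      parser–io: parent, skip
visit ast (parent –)
visit auth (parent –)
No non-parent visited neighbor found — the graph is a forest.

No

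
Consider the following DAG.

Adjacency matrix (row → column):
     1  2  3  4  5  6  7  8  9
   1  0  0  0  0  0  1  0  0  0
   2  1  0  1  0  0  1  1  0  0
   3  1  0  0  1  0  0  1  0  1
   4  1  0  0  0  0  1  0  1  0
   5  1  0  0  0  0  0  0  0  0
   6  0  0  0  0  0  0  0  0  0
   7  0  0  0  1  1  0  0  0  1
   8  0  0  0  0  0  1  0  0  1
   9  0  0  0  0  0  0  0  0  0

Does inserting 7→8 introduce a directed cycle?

No

Adding 7→8 creates a cycle iff 8 can already reach 7.
Explore from 8: no path reaches 7. The graph stays acyclic.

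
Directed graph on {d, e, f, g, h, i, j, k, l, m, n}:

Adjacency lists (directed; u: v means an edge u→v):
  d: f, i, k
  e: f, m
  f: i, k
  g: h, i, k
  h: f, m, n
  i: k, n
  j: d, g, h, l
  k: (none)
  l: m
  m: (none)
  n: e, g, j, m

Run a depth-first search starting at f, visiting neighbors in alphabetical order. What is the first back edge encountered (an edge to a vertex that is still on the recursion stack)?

e->f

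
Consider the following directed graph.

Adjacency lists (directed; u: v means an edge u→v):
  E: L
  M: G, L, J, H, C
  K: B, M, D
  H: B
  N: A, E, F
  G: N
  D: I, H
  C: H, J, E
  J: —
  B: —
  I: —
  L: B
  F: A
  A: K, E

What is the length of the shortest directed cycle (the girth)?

5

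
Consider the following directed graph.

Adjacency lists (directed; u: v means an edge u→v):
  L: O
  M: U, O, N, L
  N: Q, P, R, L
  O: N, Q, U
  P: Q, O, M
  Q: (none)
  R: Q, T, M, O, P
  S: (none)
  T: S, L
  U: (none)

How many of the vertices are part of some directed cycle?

A vertex is on a directed cycle iff it belongs to a strongly connected component of size ≥ 2 (or has a self-loop).
The vertices on cycles are {L, M, N, O, P, R, T} — 7 in total.

7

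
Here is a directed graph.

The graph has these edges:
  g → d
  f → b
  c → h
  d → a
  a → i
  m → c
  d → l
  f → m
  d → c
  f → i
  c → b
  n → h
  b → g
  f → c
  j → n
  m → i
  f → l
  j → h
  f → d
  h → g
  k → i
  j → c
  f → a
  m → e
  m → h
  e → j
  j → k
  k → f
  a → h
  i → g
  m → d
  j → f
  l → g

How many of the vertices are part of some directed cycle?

13

A vertex is on a directed cycle iff it belongs to a strongly connected component of size ≥ 2 (or has a self-loop).
The vertices on cycles are {a, b, c, d, e, f, g, h, i, j, k, l, m} — 13 in total.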